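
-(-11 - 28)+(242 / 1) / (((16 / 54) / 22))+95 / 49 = 1764925 / 98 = 18009.44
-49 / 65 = -0.75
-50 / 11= -4.55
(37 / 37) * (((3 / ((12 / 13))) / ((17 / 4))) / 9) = 0.08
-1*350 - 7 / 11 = -350.64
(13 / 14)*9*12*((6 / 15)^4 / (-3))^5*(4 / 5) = -109051904 / 30040740966796875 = -0.00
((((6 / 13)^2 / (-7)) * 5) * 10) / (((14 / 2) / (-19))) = 34200 / 8281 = 4.13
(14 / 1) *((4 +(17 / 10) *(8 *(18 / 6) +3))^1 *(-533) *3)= -5585307 / 5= -1117061.40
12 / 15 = 4 / 5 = 0.80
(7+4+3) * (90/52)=315/13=24.23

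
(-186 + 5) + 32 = -149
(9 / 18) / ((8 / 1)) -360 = -5759 / 16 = -359.94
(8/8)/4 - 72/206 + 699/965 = 248423/397580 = 0.62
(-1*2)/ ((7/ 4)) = -8/ 7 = -1.14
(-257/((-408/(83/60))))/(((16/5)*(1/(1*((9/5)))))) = 21331/43520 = 0.49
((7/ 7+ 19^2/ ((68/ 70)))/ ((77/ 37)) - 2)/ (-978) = -463517/ 2560404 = -0.18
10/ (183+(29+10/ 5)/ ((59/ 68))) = 118/ 2581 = 0.05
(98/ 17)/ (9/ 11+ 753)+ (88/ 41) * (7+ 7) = 86855923/ 2889762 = 30.06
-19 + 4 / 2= -17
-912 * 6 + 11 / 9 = -49237 / 9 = -5470.78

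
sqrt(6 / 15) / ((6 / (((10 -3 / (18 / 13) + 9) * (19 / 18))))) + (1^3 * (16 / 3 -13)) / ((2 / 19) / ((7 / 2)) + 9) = -3059 / 3603 + 1919 * sqrt(10) / 3240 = 1.02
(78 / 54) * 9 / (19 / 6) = 78 / 19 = 4.11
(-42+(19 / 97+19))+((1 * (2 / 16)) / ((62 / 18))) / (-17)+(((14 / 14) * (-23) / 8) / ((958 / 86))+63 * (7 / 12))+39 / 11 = 9282259515 / 538692022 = 17.23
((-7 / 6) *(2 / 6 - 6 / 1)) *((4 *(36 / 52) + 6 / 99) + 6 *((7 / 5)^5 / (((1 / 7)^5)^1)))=43262157538222 / 12065625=3585571.20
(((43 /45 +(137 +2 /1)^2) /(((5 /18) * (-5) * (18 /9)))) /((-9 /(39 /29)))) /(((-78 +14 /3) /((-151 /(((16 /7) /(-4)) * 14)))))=-106675309 /398750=-267.52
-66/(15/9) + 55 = 77/5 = 15.40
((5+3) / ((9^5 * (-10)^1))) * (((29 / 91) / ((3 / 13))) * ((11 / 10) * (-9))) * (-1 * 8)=-5104 / 3444525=-0.00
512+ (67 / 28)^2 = 405897 / 784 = 517.73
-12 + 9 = -3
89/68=1.31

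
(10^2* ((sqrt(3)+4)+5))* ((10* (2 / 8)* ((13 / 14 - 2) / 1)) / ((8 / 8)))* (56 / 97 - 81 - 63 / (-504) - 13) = 135748125* sqrt(3) / 5432+1221733125 / 5432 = 268198.78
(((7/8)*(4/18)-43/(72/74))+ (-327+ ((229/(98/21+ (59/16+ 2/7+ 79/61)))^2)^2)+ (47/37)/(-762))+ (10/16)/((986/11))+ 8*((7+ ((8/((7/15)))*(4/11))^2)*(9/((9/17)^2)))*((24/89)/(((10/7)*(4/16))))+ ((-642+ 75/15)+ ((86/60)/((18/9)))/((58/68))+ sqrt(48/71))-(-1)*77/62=4*sqrt(213)/71+ 648169453892017123009827077944672632192179/2233778818712336069695795348598148240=290168.07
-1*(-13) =13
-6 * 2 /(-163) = 12 /163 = 0.07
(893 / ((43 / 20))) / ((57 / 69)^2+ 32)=12.71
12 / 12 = 1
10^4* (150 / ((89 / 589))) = 883500000 / 89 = 9926966.29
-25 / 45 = -5 / 9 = -0.56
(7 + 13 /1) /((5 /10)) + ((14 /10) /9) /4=7207 /180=40.04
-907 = -907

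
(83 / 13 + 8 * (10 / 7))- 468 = -40967 / 91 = -450.19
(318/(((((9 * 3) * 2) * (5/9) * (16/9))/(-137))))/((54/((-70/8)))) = 132.36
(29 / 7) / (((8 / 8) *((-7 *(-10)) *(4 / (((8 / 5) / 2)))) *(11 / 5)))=29 / 5390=0.01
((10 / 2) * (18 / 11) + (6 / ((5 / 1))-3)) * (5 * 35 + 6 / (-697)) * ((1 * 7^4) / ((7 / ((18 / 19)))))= 264315848706 / 728365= 362889.28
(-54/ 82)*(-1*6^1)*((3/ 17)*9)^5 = 2324522934/ 58214137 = 39.93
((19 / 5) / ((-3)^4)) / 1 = 19 / 405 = 0.05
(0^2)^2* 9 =0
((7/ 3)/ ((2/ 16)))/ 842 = 28/ 1263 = 0.02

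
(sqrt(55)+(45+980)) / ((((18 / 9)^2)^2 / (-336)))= -21525-21*sqrt(55)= -21680.74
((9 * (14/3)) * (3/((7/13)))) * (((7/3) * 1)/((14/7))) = 273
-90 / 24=-15 / 4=-3.75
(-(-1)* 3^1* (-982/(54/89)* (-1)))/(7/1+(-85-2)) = -43699/720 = -60.69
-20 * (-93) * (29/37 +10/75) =63116/37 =1705.84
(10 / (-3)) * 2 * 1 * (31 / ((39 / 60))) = -12400 / 39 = -317.95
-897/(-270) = 299/90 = 3.32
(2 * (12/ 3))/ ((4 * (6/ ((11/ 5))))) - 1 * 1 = -4/ 15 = -0.27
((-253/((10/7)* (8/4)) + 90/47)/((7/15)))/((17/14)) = -244311/1598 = -152.89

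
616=616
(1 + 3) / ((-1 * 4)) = -1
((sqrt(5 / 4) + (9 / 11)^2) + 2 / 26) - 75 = -73.14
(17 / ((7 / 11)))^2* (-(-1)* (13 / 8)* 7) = 454597 / 56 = 8117.80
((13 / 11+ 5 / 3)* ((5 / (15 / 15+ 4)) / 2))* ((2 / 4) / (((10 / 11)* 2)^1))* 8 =3.13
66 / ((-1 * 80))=-33 / 40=-0.82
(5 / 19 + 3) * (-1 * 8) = -496 / 19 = -26.11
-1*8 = -8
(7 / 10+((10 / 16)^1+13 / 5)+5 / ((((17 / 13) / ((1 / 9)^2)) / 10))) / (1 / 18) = 79.15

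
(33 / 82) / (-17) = -33 / 1394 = -0.02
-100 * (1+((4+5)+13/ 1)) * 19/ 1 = -43700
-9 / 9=-1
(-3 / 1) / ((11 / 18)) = -54 / 11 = -4.91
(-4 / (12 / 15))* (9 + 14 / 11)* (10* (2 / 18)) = -57.07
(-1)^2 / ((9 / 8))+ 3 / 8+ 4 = 5.26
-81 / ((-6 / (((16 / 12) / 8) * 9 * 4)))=81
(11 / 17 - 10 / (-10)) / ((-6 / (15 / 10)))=-7 / 17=-0.41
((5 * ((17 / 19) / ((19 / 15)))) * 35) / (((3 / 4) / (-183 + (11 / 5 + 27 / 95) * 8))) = -184414300 / 6859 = -26886.47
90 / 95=18 / 19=0.95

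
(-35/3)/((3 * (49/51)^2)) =-1445/343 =-4.21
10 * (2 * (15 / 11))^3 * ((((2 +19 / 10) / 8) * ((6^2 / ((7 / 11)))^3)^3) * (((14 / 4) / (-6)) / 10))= -34233510454656715.82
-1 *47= -47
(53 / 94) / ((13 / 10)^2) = 2650 / 7943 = 0.33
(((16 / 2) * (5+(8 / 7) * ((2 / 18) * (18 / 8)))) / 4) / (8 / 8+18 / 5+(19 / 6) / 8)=17760 / 8393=2.12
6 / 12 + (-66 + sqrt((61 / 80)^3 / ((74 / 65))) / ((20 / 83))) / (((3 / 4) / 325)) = -57199 / 2 + 65819 * sqrt(58682) / 14208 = -27477.30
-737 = -737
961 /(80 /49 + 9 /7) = 47089 /143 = 329.29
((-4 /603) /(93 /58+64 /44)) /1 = -2552 /1176453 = -0.00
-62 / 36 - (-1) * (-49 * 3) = -2677 / 18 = -148.72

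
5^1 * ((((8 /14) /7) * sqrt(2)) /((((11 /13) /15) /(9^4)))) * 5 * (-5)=-639697500 * sqrt(2) /539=-1678420.93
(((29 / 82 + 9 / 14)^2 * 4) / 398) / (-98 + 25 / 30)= -89232 / 868745843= -0.00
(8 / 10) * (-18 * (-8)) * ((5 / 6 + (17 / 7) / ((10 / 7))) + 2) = 13056 / 25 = 522.24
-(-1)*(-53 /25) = -53 /25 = -2.12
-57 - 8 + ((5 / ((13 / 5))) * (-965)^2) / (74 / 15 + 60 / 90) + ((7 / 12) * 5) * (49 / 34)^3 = 13722910189145 / 42919968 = 319732.54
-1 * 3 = -3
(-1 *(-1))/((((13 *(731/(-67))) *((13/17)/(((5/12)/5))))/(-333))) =7437/29068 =0.26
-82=-82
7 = 7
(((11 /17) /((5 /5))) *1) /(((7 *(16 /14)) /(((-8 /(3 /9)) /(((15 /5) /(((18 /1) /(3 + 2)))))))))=-198 /85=-2.33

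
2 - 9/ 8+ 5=47/ 8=5.88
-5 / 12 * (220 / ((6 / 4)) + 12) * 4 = -2380 / 9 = -264.44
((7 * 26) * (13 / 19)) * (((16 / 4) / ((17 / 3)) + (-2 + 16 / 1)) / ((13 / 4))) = 182000 / 323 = 563.47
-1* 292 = -292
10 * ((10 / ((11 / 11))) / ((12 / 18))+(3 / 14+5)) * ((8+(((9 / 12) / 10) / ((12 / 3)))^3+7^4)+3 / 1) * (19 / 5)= 53122351249179 / 28672000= 1852760.58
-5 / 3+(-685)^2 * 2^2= 5630695 / 3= 1876898.33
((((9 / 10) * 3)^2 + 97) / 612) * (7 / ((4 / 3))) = 0.89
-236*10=-2360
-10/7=-1.43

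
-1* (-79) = 79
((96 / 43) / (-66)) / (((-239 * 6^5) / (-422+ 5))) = -139 / 18313614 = -0.00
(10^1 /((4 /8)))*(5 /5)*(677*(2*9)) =243720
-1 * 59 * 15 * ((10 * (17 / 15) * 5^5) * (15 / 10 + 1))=-78359375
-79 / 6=-13.17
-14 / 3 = -4.67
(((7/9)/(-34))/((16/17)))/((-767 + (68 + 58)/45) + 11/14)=245/7695216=0.00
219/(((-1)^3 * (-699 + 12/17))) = 1241/3957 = 0.31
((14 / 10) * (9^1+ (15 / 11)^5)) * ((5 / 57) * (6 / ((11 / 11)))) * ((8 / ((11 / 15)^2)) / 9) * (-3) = -18554205600 / 370256249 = -50.11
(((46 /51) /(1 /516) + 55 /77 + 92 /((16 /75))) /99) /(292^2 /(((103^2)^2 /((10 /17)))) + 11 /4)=48076221370031 /14587944737751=3.30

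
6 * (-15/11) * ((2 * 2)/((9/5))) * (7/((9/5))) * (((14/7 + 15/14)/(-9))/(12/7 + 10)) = 75250/36531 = 2.06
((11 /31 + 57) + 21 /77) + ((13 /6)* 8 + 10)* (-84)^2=65786275 /341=192921.63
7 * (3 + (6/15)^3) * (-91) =-243971/125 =-1951.77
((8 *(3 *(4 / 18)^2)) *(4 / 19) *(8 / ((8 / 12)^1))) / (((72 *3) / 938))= 60032 / 4617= 13.00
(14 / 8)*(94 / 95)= 329 / 190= 1.73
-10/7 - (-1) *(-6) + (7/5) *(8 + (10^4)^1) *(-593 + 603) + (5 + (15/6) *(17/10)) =3923187/28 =140113.82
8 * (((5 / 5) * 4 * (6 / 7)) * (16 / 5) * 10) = 6144 / 7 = 877.71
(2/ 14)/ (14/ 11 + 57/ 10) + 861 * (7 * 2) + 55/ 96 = 6213226751/ 515424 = 12054.59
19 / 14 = 1.36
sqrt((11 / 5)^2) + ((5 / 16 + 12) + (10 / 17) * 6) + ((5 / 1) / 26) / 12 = 957793 / 53040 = 18.06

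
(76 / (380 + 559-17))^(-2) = 212521 / 1444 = 147.18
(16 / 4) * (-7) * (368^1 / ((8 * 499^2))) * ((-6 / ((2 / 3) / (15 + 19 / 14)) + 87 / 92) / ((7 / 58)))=10926852 / 1743007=6.27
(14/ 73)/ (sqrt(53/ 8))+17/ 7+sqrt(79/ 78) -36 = -235/ 7+28 * sqrt(106)/ 3869+sqrt(6162)/ 78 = -32.49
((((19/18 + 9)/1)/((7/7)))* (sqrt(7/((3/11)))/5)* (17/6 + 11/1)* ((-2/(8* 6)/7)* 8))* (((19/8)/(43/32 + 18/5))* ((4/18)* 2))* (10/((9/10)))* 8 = -913398400* sqrt(231)/108984771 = -127.38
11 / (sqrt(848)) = 11 * sqrt(53) / 212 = 0.38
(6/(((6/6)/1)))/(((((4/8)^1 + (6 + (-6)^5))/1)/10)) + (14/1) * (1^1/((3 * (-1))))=-217906/46617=-4.67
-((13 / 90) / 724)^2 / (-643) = 169 / 2730065860800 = 0.00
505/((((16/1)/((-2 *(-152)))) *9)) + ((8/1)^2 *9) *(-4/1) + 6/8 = -44537/36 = -1237.14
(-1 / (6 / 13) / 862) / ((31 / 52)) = -169 / 40083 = -0.00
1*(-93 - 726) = -819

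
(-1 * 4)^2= 16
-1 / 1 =-1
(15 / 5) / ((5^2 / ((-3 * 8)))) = -72 / 25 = -2.88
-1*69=-69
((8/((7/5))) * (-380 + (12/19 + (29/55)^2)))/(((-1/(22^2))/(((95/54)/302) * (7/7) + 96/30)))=6509150096072/1936575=3361166.03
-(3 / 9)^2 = -1 / 9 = -0.11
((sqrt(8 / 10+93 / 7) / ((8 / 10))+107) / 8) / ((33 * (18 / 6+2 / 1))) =0.08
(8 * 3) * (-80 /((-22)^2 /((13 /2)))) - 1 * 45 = -8565 /121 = -70.79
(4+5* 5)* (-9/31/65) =-0.13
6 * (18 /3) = 36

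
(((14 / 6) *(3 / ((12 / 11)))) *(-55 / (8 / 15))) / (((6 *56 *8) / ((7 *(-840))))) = 741125 / 512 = 1447.51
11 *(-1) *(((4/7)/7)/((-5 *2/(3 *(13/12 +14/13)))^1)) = 3707/6370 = 0.58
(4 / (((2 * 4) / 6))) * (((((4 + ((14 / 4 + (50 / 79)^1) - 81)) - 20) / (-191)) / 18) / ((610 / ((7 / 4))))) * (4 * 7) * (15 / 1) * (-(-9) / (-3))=-2156931 / 7363432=-0.29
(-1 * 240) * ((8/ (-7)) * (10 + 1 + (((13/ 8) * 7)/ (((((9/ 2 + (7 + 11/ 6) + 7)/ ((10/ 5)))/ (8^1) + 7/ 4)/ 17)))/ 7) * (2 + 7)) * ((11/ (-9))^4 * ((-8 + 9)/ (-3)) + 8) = 53399805824/ 147987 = 360841.19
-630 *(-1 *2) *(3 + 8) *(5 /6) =11550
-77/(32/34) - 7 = -1421/16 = -88.81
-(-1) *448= 448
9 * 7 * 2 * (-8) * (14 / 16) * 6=-5292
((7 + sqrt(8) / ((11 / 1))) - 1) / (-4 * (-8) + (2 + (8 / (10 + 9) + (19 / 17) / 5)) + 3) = 1615 * sqrt(2) / 334378 + 4845 / 30398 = 0.17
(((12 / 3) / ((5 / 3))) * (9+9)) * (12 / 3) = 864 / 5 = 172.80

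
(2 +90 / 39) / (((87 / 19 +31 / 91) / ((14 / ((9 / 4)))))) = 208544 / 38277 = 5.45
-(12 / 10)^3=-216 / 125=-1.73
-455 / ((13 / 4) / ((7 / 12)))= -245 / 3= -81.67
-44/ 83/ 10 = -22/ 415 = -0.05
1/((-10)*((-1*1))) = 1/10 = 0.10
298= 298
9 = 9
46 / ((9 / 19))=97.11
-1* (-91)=91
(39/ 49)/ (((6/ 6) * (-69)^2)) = 13/ 77763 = 0.00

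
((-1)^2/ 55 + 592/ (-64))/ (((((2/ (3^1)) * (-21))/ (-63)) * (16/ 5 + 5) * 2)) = -2.53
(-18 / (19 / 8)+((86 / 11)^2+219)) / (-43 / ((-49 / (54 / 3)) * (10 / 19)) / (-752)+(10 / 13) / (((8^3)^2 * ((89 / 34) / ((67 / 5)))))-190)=-547084553994567680 / 381470522901187269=-1.43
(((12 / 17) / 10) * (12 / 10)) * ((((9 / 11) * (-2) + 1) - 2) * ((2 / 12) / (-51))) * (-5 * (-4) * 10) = 464 / 3179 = 0.15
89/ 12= 7.42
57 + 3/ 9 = 172/ 3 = 57.33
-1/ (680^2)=-1/ 462400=-0.00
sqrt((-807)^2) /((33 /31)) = 8339 /11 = 758.09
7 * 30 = 210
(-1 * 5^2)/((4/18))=-225/2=-112.50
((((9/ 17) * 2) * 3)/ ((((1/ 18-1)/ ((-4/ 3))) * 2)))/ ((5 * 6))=108/ 1445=0.07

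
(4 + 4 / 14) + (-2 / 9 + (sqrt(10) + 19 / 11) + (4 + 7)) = 19.95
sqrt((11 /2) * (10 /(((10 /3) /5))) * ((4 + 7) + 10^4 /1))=3 * sqrt(367070) /2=908.79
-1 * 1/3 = -1/3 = -0.33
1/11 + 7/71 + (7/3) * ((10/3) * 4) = 220012/7029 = 31.30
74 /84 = 37 /42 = 0.88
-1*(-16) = 16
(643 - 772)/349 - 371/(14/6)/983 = -182298/343067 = -0.53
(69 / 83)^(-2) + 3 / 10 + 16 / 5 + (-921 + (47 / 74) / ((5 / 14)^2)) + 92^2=66525043007 / 8807850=7552.93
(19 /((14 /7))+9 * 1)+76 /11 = 559 /22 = 25.41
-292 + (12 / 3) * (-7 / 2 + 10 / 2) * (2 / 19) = -5536 / 19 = -291.37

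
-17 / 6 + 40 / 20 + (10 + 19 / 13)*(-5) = -4535 / 78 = -58.14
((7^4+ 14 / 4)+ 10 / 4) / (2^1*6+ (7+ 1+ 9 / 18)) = 4814 / 41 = 117.41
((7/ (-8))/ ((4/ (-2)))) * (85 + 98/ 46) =3507/ 92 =38.12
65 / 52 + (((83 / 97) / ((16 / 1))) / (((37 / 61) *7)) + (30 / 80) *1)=658261 / 401968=1.64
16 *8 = 128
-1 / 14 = -0.07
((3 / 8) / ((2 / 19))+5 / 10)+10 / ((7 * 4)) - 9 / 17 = 7407 / 1904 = 3.89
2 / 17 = 0.12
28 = 28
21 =21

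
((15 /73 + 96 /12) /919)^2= 358801 /4500665569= 0.00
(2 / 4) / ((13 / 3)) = 3 / 26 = 0.12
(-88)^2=7744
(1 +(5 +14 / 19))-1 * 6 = 14 / 19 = 0.74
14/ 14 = 1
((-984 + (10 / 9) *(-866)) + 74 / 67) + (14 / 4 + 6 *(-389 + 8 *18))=-4114411 / 1206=-3411.62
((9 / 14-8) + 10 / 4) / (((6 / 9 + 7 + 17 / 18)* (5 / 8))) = -4896 / 5425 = -0.90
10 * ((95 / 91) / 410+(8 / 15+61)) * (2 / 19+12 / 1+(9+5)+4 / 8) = 2321158607 / 141778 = 16371.78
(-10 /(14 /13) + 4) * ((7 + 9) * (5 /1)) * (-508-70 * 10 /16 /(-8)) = 2974985 /14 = 212498.93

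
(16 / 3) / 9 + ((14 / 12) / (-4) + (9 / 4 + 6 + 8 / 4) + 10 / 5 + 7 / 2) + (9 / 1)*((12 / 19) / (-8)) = 62957 / 4104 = 15.34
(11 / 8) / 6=11 / 48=0.23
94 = 94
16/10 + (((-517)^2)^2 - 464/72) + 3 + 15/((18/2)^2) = 9644860285111/135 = 71443409519.34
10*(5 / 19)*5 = 250 / 19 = 13.16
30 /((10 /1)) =3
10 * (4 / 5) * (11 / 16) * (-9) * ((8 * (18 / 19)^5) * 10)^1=-7482689280 / 2476099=-3021.97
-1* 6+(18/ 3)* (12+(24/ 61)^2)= 249042/ 3721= 66.93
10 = 10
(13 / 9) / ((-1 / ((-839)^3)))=7677666347 / 9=853074038.56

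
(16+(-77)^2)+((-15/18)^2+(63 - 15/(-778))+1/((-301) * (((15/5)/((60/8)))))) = 6008.71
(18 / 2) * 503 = 4527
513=513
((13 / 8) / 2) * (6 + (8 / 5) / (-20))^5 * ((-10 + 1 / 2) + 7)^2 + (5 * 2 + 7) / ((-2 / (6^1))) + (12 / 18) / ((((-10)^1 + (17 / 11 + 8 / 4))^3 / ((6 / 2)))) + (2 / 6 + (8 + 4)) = 15470813194429298 / 419426953125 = 36885.60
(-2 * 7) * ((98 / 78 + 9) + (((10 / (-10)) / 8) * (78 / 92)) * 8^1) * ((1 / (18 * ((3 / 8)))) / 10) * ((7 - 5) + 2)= -945224 / 121095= -7.81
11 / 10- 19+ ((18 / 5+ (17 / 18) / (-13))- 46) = -60.37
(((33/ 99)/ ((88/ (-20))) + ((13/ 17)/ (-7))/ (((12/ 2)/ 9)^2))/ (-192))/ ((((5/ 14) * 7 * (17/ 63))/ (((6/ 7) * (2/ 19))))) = 15153/ 67649120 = 0.00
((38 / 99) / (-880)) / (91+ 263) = -19 / 15420240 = -0.00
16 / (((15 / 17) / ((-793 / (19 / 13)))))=-2804048 / 285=-9838.76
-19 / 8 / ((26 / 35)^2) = -23275 / 5408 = -4.30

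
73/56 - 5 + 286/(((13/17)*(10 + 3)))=18253/728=25.07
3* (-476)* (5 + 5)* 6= -85680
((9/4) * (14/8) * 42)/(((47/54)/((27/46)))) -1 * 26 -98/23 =702771/8648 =81.26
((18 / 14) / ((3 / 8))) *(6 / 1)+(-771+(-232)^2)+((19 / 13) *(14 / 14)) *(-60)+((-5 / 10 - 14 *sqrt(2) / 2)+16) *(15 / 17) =163980625 / 3094 - 105 *sqrt(2) / 17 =52990.82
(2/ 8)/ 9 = 1/ 36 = 0.03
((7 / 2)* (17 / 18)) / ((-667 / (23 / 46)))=-119 / 48024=-0.00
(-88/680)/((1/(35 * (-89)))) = 403.12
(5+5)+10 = 20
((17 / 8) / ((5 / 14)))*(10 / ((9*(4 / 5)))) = 595 / 72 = 8.26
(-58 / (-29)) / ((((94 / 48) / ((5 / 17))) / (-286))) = -68640 / 799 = -85.91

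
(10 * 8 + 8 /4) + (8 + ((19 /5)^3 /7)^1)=85609 /875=97.84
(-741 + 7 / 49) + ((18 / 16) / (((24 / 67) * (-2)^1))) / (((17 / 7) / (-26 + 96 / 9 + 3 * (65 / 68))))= -732.80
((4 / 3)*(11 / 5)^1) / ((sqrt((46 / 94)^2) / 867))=5196.97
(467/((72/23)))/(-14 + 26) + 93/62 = 12037/864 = 13.93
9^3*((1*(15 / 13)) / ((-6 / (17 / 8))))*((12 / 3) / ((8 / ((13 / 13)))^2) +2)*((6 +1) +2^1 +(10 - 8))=-22493295 / 3328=-6758.80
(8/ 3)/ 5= 8/ 15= 0.53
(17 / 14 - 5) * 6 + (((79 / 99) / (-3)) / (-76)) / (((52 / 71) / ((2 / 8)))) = -746461921 / 32864832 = -22.71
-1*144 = -144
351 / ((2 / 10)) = 1755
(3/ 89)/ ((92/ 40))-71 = -145307/ 2047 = -70.99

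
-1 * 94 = -94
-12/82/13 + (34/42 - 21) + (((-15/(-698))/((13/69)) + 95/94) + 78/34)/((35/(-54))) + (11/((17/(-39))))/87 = -97993188487/3803117565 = -25.77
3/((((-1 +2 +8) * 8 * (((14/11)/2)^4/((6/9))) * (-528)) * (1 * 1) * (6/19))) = -25289/24893568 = -0.00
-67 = -67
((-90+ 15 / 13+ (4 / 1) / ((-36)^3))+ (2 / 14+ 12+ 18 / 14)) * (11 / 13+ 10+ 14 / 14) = -880551353 / 985608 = -893.41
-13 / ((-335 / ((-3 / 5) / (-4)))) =39 / 6700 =0.01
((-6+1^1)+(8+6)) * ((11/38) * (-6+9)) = 297/38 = 7.82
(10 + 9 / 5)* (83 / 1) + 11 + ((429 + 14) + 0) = 7167 / 5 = 1433.40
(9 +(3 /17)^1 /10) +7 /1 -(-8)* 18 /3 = 10883 /170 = 64.02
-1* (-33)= 33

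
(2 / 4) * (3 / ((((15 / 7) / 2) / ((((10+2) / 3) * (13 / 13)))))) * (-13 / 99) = -364 / 495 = -0.74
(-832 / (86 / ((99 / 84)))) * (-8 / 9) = 9152 / 903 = 10.14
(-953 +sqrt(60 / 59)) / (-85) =953 / 85- 2 * sqrt(885) / 5015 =11.20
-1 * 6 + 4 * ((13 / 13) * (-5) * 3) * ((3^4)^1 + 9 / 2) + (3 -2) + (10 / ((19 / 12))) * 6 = -96845 / 19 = -5097.11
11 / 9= 1.22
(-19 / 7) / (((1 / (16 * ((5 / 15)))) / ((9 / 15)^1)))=-304 / 35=-8.69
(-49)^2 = 2401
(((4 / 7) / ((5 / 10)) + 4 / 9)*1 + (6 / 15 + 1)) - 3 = -4 / 315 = -0.01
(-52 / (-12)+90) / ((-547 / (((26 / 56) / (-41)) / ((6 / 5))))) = 0.00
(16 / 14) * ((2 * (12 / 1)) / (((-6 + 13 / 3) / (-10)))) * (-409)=-471168 / 7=-67309.71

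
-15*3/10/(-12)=3/8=0.38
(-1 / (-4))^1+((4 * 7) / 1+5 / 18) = 1027 / 36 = 28.53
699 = 699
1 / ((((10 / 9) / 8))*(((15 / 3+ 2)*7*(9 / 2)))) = 8 / 245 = 0.03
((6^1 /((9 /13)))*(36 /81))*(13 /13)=104 /27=3.85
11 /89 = 0.12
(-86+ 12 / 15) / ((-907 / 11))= 4686 / 4535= 1.03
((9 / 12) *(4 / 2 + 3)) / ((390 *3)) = 1 / 312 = 0.00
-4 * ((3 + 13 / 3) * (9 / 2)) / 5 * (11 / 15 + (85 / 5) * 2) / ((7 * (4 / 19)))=-108889 / 175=-622.22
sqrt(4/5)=2* sqrt(5)/5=0.89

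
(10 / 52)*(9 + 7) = 40 / 13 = 3.08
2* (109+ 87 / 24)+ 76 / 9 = 8413 / 36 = 233.69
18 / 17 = 1.06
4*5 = 20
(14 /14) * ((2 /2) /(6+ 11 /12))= 12 /83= 0.14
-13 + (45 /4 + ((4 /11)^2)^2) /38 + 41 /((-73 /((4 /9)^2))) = -168624810403 /13158979416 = -12.81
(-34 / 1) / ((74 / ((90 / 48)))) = -255 / 296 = -0.86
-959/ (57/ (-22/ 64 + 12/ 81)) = 162071/ 49248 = 3.29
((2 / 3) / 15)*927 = 206 / 5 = 41.20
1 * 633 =633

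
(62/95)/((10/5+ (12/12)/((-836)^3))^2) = 1113975791916720128/6827593551675001605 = 0.16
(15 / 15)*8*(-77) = -616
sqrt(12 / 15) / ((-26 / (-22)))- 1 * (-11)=22 * sqrt(5) / 65 + 11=11.76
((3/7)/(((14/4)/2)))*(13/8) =39/98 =0.40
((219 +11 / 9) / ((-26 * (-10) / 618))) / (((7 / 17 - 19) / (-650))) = 8676205 / 474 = 18304.23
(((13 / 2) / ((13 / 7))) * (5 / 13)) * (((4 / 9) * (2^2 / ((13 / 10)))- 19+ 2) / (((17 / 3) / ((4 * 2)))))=-256060 / 8619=-29.71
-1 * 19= -19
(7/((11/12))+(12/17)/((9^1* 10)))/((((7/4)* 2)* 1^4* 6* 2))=10721/58905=0.18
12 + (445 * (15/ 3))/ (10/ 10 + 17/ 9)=20337/ 26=782.19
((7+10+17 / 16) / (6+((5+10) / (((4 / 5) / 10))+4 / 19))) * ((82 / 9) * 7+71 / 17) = 197543 / 31176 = 6.34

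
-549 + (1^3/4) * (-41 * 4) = -590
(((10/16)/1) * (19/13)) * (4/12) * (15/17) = 475/1768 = 0.27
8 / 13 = 0.62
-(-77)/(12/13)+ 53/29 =29665/348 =85.24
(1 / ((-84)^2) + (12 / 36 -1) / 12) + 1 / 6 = 785 / 7056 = 0.11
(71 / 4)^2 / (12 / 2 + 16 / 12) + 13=19699 / 352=55.96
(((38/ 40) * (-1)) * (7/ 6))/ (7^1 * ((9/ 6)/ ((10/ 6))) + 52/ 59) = -413/ 2676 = -0.15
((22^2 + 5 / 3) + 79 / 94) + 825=369845 / 282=1311.51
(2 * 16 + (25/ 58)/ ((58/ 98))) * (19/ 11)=56.53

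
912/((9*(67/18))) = 1824/67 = 27.22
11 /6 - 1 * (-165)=1001 /6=166.83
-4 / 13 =-0.31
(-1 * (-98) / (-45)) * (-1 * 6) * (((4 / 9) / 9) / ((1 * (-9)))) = -784 / 10935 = -0.07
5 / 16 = 0.31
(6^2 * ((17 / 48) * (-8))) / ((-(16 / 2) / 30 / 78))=29835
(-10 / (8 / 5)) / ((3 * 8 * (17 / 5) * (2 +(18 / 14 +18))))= -875 / 243168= -0.00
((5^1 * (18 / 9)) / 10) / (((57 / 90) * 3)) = 10 / 19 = 0.53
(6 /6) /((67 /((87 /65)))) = 87 /4355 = 0.02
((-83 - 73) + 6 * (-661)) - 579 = -4701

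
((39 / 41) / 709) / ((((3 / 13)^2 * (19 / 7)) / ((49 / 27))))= 753571 / 44737191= 0.02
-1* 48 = -48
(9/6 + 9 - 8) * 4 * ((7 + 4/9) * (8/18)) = 2680/81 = 33.09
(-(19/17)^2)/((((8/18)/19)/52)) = -802503/289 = -2776.83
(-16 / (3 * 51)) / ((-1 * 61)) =16 / 9333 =0.00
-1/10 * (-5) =0.50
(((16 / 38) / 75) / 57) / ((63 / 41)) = 328 / 5117175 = 0.00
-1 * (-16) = 16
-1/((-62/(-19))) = -0.31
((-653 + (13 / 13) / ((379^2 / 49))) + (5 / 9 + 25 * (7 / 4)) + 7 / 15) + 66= -14019496421 / 25855380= -542.23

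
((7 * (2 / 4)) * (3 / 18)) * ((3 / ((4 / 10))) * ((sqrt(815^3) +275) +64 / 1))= 11865 / 8 +28525 * sqrt(815) / 8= 103275.32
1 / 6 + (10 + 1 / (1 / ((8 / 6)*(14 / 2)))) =39 / 2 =19.50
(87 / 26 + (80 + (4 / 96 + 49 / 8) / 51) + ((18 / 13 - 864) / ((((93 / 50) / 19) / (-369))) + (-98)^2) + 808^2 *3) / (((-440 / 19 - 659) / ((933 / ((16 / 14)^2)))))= -11648473169583845 / 2131099464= -5465945.33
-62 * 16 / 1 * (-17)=16864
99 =99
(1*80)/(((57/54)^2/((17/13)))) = 440640/4693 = 93.89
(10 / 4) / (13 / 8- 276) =-0.01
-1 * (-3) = 3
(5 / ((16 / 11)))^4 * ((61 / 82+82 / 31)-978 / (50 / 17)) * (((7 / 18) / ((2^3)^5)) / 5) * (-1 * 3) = 0.33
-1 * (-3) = 3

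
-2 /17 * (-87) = 174 /17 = 10.24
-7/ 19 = -0.37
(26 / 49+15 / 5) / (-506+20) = -173 / 23814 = -0.01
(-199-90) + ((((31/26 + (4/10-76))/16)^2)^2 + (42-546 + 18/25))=-6074918436177759/18717736960000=-324.55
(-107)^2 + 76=11525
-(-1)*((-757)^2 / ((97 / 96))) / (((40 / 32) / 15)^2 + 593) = 956.38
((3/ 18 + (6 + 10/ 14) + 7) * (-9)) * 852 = -745074/ 7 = -106439.14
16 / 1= 16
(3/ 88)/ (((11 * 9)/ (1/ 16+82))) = 1313/ 46464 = 0.03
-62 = -62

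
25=25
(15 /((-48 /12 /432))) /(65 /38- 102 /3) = 20520 /409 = 50.17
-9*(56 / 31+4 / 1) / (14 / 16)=-12960 / 217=-59.72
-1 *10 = -10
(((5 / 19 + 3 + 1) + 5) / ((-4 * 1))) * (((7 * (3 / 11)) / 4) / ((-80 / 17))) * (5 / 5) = 357 / 1520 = 0.23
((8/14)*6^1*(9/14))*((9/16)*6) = 7.44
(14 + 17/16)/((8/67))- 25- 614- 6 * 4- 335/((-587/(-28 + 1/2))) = -41516079/75136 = -552.55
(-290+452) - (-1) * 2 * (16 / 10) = 826 / 5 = 165.20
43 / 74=0.58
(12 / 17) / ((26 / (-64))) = -384 / 221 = -1.74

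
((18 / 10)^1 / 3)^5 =243 / 3125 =0.08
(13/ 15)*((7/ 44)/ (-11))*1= -91/ 7260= -0.01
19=19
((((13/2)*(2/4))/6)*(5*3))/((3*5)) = 13/24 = 0.54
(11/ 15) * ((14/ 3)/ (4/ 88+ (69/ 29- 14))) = -14036/ 47475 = -0.30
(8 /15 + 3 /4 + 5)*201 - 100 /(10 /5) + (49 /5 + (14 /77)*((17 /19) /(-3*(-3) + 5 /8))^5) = 360588588924509970351 /294899683951995892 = 1222.75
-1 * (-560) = 560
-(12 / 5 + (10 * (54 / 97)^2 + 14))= -917338 / 47045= -19.50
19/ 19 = 1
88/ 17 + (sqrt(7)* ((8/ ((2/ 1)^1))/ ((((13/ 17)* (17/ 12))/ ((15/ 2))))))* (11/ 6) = 88/ 17 + 660* sqrt(7)/ 13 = 139.50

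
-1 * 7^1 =-7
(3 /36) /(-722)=-1 /8664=-0.00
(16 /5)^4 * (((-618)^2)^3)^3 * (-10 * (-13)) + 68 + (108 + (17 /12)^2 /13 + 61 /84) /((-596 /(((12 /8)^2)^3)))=16361888880869990312543493066203037045271240083150336221008718921 /6942208000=2356871024444959055180066000000000000000000000000000000.00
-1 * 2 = -2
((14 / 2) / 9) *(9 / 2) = 7 / 2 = 3.50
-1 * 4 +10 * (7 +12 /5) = 90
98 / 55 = 1.78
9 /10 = 0.90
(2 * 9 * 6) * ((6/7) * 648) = 419904/7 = 59986.29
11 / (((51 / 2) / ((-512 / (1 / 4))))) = -45056 / 51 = -883.45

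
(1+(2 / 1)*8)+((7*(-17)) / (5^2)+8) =506 / 25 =20.24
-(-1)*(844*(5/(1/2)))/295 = 1688/59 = 28.61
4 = 4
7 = 7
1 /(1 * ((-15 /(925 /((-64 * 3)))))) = 185 /576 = 0.32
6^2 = 36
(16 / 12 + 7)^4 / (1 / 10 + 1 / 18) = 31001.98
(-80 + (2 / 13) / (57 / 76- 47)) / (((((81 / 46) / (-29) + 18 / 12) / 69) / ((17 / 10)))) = -6272428647 / 962000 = -6520.20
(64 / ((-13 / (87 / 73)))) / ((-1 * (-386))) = -2784 / 183157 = -0.02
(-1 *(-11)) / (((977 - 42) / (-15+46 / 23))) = -13 / 85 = -0.15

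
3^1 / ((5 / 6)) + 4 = 38 / 5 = 7.60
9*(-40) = -360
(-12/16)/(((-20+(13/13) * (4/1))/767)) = 2301/64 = 35.95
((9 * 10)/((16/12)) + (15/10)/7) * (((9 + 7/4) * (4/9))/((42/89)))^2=1157028391/166698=6940.87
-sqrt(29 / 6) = -sqrt(174) / 6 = -2.20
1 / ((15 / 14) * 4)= 7 / 30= 0.23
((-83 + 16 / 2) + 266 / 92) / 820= -3317 / 37720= -0.09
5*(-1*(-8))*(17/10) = 68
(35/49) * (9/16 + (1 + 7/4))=265/112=2.37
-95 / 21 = -4.52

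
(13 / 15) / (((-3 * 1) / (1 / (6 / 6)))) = -13 / 45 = -0.29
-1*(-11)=11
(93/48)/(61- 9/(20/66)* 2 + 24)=155/2048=0.08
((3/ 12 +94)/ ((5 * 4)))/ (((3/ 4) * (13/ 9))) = 4.35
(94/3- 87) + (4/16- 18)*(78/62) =-29015/372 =-78.00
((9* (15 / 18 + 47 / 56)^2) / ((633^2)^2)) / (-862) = -0.00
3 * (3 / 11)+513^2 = 2894868 / 11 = 263169.82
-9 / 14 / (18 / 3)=-0.11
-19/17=-1.12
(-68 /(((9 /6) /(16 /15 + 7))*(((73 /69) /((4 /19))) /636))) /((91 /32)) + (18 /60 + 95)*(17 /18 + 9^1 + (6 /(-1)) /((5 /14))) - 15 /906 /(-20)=-580725673715189 /34305780600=-16927.92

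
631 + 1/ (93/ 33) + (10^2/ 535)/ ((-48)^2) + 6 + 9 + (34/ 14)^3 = 432964483373/ 655333056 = 660.68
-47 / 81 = -0.58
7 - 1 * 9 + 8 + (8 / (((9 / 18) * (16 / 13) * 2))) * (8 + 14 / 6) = 439 / 6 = 73.17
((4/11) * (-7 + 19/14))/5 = -158/385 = -0.41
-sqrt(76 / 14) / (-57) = sqrt(266) / 399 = 0.04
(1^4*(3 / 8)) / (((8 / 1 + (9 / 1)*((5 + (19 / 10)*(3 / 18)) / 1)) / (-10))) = -75 / 1117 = -0.07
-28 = -28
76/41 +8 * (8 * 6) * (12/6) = 31564/41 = 769.85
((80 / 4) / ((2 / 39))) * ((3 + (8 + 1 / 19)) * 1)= 81900 / 19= 4310.53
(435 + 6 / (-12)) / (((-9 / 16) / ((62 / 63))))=-431024 / 567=-760.18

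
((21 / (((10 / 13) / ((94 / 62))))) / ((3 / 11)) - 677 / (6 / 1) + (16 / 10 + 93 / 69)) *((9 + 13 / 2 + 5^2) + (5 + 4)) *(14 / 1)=103463976 / 3565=29022.15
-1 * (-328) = 328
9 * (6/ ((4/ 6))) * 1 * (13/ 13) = 81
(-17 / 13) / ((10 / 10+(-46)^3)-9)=0.00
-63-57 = -120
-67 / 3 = -22.33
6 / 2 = 3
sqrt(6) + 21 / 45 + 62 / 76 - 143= -80779 / 570 + sqrt(6)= -139.27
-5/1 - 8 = -13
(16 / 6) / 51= 8 / 153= 0.05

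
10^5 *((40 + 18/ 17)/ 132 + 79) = 4449350000/ 561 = 7931105.17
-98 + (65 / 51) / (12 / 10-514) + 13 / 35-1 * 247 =-1577286743 / 4576740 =-344.63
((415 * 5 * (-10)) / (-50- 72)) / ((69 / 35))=363125 / 4209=86.27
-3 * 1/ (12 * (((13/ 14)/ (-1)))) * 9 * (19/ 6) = 399/ 52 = 7.67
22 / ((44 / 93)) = 46.50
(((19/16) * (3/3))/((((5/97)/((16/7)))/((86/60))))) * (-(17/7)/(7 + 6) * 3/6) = -1347233/191100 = -7.05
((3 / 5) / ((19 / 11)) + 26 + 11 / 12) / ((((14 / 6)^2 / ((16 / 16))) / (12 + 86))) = 93243 / 190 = 490.75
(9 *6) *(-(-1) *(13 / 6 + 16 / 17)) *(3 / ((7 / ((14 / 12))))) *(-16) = -22824 / 17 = -1342.59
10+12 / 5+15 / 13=881 / 65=13.55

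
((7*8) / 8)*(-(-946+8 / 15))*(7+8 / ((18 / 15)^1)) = 4070234 / 45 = 90449.64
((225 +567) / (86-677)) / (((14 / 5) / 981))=-647460 / 1379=-469.51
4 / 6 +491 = 1475 / 3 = 491.67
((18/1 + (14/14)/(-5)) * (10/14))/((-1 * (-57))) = 89/399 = 0.22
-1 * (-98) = 98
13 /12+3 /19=283 /228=1.24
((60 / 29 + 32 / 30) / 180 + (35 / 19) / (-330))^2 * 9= 9382440769 / 7438983502500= 0.00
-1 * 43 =-43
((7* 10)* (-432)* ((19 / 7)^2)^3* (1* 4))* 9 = -7316575413120 / 16807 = -435329054.15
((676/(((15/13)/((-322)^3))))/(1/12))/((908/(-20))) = 1173593389696/227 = 5170014932.58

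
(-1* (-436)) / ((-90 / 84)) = -6104 / 15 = -406.93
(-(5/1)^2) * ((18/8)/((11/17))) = -86.93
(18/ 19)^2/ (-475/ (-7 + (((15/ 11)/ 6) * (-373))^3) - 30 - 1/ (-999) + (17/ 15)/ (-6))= -6998915372586120/ 235404329157640939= -0.03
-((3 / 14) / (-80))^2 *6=-27 / 627200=-0.00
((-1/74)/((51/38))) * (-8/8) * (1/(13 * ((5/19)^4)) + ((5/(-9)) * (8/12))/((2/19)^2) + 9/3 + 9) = -44902529/827921250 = -0.05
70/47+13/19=1941/893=2.17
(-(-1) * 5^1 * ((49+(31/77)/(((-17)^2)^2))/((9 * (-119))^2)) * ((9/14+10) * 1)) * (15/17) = 195639957650/97537092233427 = 0.00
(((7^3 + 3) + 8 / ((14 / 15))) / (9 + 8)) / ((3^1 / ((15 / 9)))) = 730 / 63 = 11.59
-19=-19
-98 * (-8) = 784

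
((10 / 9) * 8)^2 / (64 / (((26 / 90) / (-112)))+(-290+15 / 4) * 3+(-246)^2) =332800 / 146766897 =0.00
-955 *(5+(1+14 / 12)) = -41065 / 6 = -6844.17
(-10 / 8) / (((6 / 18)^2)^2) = -405 / 4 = -101.25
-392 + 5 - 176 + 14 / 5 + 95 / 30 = -16711 / 30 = -557.03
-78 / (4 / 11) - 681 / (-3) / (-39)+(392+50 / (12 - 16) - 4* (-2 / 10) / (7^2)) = 1521116 / 9555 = 159.20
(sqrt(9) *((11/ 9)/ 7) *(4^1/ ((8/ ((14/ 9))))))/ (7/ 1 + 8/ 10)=55/ 1053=0.05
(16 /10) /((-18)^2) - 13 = -5263 /405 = -13.00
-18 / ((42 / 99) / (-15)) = 4455 / 7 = 636.43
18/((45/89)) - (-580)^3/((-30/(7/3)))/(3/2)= -10116882.92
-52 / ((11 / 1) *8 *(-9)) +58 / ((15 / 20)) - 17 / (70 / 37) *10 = -17267 / 1386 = -12.46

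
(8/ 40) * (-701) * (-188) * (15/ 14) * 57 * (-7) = -11267874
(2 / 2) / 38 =1 / 38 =0.03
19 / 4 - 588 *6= -14093 / 4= -3523.25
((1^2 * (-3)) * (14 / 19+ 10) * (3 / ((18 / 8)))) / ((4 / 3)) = -612 / 19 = -32.21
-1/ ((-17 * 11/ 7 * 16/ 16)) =0.04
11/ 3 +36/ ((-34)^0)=119/ 3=39.67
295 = 295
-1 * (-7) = 7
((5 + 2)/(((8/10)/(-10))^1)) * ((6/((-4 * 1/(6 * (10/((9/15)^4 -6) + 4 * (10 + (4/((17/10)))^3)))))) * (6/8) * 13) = 16682923837125/24034396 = 694127.03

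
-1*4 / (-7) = 4 / 7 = 0.57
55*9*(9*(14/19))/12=273.55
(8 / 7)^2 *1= 64 / 49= 1.31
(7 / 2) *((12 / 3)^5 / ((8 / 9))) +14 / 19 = 76622 / 19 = 4032.74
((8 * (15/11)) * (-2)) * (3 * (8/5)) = -104.73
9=9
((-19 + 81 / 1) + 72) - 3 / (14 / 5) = 1861 / 14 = 132.93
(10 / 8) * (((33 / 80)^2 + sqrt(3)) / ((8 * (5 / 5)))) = 1089 / 40960 + 5 * sqrt(3) / 32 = 0.30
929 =929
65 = 65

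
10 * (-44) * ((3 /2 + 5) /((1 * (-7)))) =2860 /7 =408.57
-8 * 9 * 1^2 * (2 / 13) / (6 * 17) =-24 / 221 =-0.11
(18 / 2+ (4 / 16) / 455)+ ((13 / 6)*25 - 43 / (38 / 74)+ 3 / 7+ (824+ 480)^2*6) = 1058404845607 / 103740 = 10202475.86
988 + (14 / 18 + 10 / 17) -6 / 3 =151067 / 153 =987.37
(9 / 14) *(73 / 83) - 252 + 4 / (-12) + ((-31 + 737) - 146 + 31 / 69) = 24749453 / 80178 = 308.68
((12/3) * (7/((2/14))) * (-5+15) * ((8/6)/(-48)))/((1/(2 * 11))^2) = -237160/9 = -26351.11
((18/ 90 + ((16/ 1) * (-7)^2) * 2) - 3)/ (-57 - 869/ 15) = -11739/ 862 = -13.62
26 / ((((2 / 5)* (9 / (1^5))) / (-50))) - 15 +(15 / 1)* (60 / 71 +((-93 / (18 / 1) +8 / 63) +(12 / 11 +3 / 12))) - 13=-85006381 / 196812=-431.92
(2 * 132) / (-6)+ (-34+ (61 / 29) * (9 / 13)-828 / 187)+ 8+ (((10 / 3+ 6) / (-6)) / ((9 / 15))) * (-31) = 14083409 / 1903473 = 7.40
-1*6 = -6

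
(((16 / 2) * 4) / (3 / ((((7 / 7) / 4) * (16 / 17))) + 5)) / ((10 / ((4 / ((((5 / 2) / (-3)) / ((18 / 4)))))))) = -6912 / 1775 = -3.89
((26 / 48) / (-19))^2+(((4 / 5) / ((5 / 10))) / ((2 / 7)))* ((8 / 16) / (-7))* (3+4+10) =-7068979 / 1039680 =-6.80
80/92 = 20/23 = 0.87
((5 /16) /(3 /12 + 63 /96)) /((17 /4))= 40 /493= 0.08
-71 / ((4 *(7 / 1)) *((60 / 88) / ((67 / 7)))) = -52327 / 1470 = -35.60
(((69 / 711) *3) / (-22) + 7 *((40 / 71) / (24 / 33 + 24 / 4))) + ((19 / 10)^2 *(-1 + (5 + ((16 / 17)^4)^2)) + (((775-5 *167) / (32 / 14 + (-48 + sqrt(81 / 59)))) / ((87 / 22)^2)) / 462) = 3080 *sqrt(59) / 5077647671 + 125432128431612293466460347467 / 7277400769468853585766167370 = 17.24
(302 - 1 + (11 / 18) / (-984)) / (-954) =-5331301 / 16897248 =-0.32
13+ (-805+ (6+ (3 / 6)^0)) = -785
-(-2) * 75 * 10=1500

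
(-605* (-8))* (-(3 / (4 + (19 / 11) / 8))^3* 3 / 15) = -348.79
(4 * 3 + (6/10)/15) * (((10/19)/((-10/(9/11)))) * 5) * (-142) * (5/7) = 54954/209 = 262.94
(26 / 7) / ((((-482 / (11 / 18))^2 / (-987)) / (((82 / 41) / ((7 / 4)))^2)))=-591448 / 76841163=-0.01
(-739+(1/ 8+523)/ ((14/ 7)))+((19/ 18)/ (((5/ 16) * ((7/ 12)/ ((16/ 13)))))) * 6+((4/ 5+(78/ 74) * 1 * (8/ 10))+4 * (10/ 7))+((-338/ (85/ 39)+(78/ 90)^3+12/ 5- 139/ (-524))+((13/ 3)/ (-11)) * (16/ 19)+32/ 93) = -1519142868092675503/ 2623403376594000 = -579.07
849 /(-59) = -849 /59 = -14.39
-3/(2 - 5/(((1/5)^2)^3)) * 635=635/26041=0.02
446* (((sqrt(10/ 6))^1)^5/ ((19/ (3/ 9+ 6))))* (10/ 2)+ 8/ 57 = 8/ 57+ 55750* sqrt(15)/ 81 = 2665.80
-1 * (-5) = 5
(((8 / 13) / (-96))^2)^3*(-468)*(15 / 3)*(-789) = 1315 / 10265508864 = 0.00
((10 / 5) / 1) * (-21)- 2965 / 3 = -3091 / 3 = -1030.33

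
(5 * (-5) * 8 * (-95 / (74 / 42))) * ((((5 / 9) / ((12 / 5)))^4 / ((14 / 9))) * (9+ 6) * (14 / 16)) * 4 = 32470703125 / 31072896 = 1044.98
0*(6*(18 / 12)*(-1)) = 0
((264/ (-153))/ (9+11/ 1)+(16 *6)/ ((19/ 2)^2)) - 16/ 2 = -646462/ 92055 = -7.02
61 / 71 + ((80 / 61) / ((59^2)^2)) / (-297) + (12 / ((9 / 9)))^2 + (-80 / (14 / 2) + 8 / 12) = 14630884834432421 / 109106523930789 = 134.10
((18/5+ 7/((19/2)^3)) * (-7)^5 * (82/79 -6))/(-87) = -815254863248/235709535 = -3458.73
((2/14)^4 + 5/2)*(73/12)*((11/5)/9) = 9641621/2593080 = 3.72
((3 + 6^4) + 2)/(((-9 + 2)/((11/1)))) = -14311/7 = -2044.43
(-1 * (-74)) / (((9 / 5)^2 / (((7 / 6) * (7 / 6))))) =45325 / 1458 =31.09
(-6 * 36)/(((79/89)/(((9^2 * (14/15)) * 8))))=-58133376/395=-147173.10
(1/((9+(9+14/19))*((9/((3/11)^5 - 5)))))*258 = -328847402/43000617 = -7.65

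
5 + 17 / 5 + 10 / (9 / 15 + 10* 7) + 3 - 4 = 13311 / 1765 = 7.54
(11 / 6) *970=5335 / 3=1778.33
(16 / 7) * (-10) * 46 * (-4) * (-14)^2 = 824320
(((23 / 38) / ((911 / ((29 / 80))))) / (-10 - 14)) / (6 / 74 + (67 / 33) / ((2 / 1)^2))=-11803 / 692360000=-0.00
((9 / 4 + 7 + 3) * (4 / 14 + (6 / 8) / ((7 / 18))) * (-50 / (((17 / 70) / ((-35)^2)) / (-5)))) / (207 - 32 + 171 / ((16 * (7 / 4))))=16281781250 / 86207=188868.44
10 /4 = 5 /2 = 2.50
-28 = -28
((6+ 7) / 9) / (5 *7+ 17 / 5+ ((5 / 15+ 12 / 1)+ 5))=65 / 2508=0.03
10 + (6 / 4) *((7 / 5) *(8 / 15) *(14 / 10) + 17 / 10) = 7059 / 500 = 14.12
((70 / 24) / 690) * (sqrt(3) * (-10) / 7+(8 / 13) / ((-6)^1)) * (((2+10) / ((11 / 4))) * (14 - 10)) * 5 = -400 * sqrt(3) / 759 - 1120 / 29601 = -0.95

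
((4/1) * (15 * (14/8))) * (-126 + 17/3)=-12635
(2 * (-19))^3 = -54872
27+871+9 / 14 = 12581 / 14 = 898.64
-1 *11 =-11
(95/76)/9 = 5/36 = 0.14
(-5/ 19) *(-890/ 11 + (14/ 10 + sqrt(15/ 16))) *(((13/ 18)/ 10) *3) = 56849/ 12540 -13 *sqrt(15)/ 912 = 4.48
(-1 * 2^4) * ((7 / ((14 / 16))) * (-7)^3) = 43904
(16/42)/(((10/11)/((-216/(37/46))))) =-145728/1295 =-112.53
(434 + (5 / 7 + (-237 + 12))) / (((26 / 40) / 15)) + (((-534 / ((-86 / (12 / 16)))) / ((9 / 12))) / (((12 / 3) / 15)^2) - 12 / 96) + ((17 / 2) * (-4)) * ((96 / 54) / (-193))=535819002415 / 108750096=4927.07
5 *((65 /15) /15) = 13 /9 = 1.44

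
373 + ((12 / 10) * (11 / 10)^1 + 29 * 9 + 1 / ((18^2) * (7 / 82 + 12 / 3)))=172394287 / 271350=635.32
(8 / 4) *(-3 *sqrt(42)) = -6 *sqrt(42) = -38.88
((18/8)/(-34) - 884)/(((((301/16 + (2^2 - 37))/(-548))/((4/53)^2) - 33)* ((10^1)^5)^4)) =16471921/53016903906250000000000000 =0.00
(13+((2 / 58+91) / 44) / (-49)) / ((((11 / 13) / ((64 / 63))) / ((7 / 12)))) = 3829904 / 422037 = 9.07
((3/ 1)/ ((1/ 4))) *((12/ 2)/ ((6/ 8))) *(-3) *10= -2880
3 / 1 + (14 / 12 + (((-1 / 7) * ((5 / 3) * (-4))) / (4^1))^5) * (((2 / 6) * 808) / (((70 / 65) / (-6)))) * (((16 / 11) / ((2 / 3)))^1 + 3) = -951245830595 / 104825259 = -9074.59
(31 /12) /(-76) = -31 /912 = -0.03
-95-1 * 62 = -157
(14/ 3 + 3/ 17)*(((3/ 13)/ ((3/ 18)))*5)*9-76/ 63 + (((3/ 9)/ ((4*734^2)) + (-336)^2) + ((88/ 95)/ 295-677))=7278053341660284077/ 64682560479600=112519.56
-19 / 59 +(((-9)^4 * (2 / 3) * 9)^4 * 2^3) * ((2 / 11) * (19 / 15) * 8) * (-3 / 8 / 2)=-21536779029495809875093 / 3245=-6636911873496397496.18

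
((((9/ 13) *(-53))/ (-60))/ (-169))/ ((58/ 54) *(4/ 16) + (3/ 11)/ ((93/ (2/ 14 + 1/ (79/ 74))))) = -809543889/ 60781026605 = -0.01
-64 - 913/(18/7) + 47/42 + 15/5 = -26141/63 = -414.94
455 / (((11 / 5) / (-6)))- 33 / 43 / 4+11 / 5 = -11720003 / 9460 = -1238.90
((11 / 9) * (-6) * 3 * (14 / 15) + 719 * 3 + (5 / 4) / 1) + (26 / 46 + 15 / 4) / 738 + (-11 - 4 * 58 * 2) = 564461039 / 339480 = 1662.72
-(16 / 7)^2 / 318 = -128 / 7791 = -0.02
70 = 70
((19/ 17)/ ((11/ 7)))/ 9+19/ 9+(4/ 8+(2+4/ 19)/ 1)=313417/ 63954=4.90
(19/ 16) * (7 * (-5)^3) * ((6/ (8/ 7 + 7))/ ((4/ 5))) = -30625/ 32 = -957.03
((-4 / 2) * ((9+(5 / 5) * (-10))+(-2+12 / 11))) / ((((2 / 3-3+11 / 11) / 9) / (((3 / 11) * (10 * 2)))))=-17010 / 121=-140.58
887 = 887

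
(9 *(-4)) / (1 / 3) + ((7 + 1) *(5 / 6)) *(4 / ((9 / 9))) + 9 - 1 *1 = -220 / 3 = -73.33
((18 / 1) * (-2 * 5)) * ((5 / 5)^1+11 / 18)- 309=-599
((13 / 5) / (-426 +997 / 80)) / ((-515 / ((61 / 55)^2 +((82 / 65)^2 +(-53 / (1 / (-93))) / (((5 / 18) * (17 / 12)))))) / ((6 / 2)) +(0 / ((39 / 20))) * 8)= 5226292434288 / 11390158476125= 0.46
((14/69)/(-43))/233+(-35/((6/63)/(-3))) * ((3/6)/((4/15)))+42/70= 114358738433/55304880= 2067.79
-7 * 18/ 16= -7.88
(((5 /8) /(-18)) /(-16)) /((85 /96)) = 1 /408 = 0.00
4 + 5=9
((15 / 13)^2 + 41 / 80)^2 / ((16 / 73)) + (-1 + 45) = 174050659593 / 2924646400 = 59.51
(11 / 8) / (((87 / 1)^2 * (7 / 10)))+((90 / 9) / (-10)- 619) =-131397785 / 211932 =-620.00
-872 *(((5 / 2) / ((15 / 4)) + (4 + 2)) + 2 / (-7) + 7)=-245032 / 21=-11668.19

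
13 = 13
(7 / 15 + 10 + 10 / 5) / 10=187 / 150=1.25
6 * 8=48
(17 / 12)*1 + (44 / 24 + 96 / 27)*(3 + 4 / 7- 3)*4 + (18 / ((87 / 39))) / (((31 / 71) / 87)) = 12667475 / 7812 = 1621.54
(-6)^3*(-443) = 95688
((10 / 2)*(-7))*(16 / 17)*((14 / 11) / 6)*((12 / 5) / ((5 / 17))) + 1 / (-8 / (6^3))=-4621 / 55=-84.02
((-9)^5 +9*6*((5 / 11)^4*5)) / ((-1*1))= 59037.47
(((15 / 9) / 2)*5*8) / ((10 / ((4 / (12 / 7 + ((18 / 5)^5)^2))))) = 683593750 / 18745040830401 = 0.00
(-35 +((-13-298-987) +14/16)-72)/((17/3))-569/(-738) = -12396239/50184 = -247.02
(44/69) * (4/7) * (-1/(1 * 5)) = -176/2415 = -0.07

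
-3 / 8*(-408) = 153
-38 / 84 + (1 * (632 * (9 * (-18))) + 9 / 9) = -4300105 / 42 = -102383.45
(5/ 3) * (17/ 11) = 2.58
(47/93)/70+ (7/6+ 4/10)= 5123/3255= 1.57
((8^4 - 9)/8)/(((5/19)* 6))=77653/240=323.55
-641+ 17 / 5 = -3188 / 5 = -637.60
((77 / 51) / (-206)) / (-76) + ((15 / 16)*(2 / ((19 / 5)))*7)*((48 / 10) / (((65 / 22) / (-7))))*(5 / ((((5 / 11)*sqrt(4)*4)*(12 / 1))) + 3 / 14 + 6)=-5160771077 / 20759856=-248.59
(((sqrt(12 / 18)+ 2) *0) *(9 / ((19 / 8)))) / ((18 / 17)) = 0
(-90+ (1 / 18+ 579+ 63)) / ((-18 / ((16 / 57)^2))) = -33472 / 13851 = -2.42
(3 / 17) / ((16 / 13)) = 39 / 272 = 0.14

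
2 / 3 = 0.67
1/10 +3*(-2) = -59/10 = -5.90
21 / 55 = 0.38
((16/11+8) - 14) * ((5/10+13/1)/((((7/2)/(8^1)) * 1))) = -140.26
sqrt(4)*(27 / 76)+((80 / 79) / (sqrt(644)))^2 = 27190427 / 38182438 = 0.71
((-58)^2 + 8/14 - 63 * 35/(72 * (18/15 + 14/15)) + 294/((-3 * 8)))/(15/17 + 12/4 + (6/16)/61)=6202955495/7226016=858.42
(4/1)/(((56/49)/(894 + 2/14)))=6259/2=3129.50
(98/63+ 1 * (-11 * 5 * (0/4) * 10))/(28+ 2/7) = 49/891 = 0.05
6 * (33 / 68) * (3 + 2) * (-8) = -1980 / 17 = -116.47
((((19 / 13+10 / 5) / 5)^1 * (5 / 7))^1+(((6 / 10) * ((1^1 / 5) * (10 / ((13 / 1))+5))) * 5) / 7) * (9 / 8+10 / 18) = 605 / 364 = 1.66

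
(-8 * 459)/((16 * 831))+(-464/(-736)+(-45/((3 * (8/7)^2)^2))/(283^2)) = 0.35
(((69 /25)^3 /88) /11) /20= 328509 /302500000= 0.00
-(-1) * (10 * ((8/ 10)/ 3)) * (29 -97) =-544/ 3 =-181.33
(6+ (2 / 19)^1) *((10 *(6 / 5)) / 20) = 3.66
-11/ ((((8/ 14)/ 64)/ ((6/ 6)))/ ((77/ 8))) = -11858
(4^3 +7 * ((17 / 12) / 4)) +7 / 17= 54583 / 816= 66.89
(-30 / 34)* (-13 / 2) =5.74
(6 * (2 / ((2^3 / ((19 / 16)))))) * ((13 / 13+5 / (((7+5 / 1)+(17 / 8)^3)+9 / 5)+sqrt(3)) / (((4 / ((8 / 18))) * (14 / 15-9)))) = -95 * sqrt(3) / 3872-6905835 / 231905696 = -0.07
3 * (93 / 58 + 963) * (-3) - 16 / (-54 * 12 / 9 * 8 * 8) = -72507283 / 8352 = -8681.43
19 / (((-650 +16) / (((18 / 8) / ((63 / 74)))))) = -703 / 8876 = -0.08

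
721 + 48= 769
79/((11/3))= 237/11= 21.55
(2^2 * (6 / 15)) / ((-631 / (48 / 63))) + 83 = 83.00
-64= -64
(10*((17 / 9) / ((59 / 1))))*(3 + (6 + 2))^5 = 27378670 / 531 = 51560.58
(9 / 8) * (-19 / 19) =-9 / 8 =-1.12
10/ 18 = 5/ 9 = 0.56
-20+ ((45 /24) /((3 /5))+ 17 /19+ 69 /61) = -137681 /9272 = -14.85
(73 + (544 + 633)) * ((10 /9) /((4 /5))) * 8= 125000 /9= 13888.89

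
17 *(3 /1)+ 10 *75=801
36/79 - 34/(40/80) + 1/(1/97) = 2327/79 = 29.46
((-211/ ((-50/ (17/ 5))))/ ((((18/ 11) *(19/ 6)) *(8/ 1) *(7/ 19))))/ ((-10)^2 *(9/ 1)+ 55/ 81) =1065339/ 1021370000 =0.00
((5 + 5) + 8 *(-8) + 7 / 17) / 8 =-911 / 136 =-6.70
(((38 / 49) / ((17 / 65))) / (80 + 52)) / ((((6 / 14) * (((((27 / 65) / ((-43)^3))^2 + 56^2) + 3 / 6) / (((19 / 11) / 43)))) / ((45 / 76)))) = 3835358397593125 / 9649505485410122923668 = 0.00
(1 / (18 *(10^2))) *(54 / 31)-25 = -77497 / 3100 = -25.00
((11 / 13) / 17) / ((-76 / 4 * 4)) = -0.00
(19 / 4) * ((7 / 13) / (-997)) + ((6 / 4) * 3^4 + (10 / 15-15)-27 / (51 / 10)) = 269348719 / 2644044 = 101.87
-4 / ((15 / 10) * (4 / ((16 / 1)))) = -10.67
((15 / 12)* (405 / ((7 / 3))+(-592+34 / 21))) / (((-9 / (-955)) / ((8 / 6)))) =-41795575 / 567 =-73713.54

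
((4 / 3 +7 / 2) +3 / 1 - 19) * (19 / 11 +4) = -1407 / 22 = -63.95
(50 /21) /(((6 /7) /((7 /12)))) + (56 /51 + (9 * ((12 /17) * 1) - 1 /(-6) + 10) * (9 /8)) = 156449 /7344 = 21.30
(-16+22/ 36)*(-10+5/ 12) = 31855/ 216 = 147.48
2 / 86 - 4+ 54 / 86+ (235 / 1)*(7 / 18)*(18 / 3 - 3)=270.82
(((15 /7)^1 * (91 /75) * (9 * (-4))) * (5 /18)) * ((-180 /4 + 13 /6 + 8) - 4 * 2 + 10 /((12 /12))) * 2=5122 /3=1707.33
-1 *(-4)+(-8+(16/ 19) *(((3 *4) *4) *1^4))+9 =863/ 19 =45.42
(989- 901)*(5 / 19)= 440 / 19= 23.16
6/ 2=3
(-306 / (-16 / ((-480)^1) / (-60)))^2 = 303380640000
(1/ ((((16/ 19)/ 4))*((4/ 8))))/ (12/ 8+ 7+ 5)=19/ 27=0.70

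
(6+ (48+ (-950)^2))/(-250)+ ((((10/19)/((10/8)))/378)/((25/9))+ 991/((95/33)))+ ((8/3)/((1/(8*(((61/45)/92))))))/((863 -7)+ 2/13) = -5361212054084/1641535875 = -3265.97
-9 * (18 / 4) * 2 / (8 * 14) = -81 / 112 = -0.72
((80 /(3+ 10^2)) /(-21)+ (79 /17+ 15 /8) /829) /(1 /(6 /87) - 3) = -7100939 /2804450628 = -0.00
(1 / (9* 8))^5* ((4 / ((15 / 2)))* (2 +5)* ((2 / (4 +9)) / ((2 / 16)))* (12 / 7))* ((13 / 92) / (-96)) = -1 / 166886645760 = -0.00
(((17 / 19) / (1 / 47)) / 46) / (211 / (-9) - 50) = -7191 / 577714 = -0.01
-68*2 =-136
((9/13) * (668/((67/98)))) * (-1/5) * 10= -1178352/871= -1352.87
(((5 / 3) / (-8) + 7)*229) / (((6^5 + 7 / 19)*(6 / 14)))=4964491 / 10638072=0.47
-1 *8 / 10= -4 / 5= -0.80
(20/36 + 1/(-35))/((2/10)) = 166/63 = 2.63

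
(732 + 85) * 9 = 7353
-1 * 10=-10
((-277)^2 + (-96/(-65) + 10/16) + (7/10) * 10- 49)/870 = 39878333/452400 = 88.15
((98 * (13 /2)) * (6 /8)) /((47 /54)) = 51597 /94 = 548.90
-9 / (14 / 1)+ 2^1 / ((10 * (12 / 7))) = -221 / 420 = -0.53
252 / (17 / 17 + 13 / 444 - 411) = -111888 / 182027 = -0.61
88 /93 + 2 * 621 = 115594 /93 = 1242.95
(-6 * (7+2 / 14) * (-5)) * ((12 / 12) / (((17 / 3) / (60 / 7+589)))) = 22597.24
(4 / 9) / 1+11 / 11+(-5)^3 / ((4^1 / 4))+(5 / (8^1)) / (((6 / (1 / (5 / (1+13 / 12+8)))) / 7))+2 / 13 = -913021 / 7488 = -121.93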